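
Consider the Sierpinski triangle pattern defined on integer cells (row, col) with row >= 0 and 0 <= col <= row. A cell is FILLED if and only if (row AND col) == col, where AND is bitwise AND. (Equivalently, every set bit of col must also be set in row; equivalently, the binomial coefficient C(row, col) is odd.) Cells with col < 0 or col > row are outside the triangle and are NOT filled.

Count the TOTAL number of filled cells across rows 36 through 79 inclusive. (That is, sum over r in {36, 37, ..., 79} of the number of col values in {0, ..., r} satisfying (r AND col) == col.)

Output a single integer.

Answer: 630

Derivation:
r36=100100 pc2: +4 =4
r37=100101 pc3: +8 =12
r38=100110 pc3: +8 =20
r39=100111 pc4: +16 =36
r40=101000 pc2: +4 =40
r41=101001 pc3: +8 =48
r42=101010 pc3: +8 =56
r43=101011 pc4: +16 =72
r44=101100 pc3: +8 =80
r45=101101 pc4: +16 =96
r46=101110 pc4: +16 =112
r47=101111 pc5: +32 =144
r48=110000 pc2: +4 =148
r49=110001 pc3: +8 =156
r50=110010 pc3: +8 =164
r51=110011 pc4: +16 =180
r52=110100 pc3: +8 =188
r53=110101 pc4: +16 =204
r54=110110 pc4: +16 =220
r55=110111 pc5: +32 =252
r56=111000 pc3: +8 =260
r57=111001 pc4: +16 =276
r58=111010 pc4: +16 =292
r59=111011 pc5: +32 =324
r60=111100 pc4: +16 =340
r61=111101 pc5: +32 =372
r62=111110 pc5: +32 =404
r63=111111 pc6: +64 =468
r64=1000000 pc1: +2 =470
r65=1000001 pc2: +4 =474
r66=1000010 pc2: +4 =478
r67=1000011 pc3: +8 =486
r68=1000100 pc2: +4 =490
r69=1000101 pc3: +8 =498
r70=1000110 pc3: +8 =506
r71=1000111 pc4: +16 =522
r72=1001000 pc2: +4 =526
r73=1001001 pc3: +8 =534
r74=1001010 pc3: +8 =542
r75=1001011 pc4: +16 =558
r76=1001100 pc3: +8 =566
r77=1001101 pc4: +16 =582
r78=1001110 pc4: +16 =598
r79=1001111 pc5: +32 =630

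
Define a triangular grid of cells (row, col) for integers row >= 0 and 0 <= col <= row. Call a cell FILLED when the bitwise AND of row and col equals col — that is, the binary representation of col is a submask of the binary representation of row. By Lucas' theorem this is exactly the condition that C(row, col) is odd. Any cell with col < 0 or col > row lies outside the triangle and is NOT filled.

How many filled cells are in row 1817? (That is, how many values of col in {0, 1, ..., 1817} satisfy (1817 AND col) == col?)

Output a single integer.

1817 in binary = 11100011001
popcount(1817) = number of 1-bits in 11100011001 = 6
A col c satisfies (1817 AND c) == c iff every set bit of c is also set in 1817; each of the 6 set bits of 1817 can independently be on or off in c.
count = 2^6 = 64

Answer: 64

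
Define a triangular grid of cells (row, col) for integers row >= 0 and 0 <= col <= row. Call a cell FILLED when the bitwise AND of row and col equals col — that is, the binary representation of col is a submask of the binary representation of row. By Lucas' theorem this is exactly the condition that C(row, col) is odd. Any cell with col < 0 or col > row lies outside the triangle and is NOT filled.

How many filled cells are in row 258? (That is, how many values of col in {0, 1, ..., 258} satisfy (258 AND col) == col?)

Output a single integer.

Answer: 4

Derivation:
258 in binary = 100000010
popcount(258) = number of 1-bits in 100000010 = 2
A col c satisfies (258 AND c) == c iff every set bit of c is also set in 258; each of the 2 set bits of 258 can independently be on or off in c.
count = 2^2 = 4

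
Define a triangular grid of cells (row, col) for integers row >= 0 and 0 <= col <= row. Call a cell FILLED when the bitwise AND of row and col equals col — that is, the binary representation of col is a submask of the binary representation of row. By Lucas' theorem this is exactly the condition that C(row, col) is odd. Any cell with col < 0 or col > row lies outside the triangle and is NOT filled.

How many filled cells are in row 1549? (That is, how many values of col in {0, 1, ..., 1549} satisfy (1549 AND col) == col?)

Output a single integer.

Answer: 32

Derivation:
1549 in binary = 11000001101
popcount(1549) = number of 1-bits in 11000001101 = 5
A col c satisfies (1549 AND c) == c iff every set bit of c is also set in 1549; each of the 5 set bits of 1549 can independently be on or off in c.
count = 2^5 = 32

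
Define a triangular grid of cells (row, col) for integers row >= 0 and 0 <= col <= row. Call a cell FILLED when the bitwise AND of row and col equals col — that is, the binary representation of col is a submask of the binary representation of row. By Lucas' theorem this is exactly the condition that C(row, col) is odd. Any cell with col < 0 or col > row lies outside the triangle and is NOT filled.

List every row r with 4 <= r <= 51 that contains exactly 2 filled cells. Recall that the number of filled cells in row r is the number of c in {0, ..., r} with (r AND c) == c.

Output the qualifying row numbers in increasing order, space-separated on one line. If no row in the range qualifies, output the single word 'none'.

Row r has 2^popcount(r) filled cells, so we need popcount(r) = log2(2) = 1.
Scan r = 4..51 and keep those with exactly 1 one-bits:
r=4=100 popcount=1 -> KEEP
r=5=101 popcount=2 -> skip
r=6=110 popcount=2 -> skip
r=7=111 popcount=3 -> skip
r=8=1000 popcount=1 -> KEEP
r=9=1001 popcount=2 -> skip
r=10=1010 popcount=2 -> skip
r=11=1011 popcount=3 -> skip
r=12=1100 popcount=2 -> skip
r=13=1101 popcount=3 -> skip
r=14=1110 popcount=3 -> skip
r=15=1111 popcount=4 -> skip
r=16=10000 popcount=1 -> KEEP
r=17=10001 popcount=2 -> skip
r=18=10010 popcount=2 -> skip
r=19=10011 popcount=3 -> skip
r=20=10100 popcount=2 -> skip
r=21=10101 popcount=3 -> skip
r=22=10110 popcount=3 -> skip
r=23=10111 popcount=4 -> skip
r=24=11000 popcount=2 -> skip
r=25=11001 popcount=3 -> skip
r=26=11010 popcount=3 -> skip
r=27=11011 popcount=4 -> skip
r=28=11100 popcount=3 -> skip
r=29=11101 popcount=4 -> skip
r=30=11110 popcount=4 -> skip
r=31=11111 popcount=5 -> skip
r=32=100000 popcount=1 -> KEEP
r=33=100001 popcount=2 -> skip
r=34=100010 popcount=2 -> skip
r=35=100011 popcount=3 -> skip
r=36=100100 popcount=2 -> skip
r=37=100101 popcount=3 -> skip
r=38=100110 popcount=3 -> skip
r=39=100111 popcount=4 -> skip
r=40=101000 popcount=2 -> skip
r=41=101001 popcount=3 -> skip
r=42=101010 popcount=3 -> skip
r=43=101011 popcount=4 -> skip
r=44=101100 popcount=3 -> skip
r=45=101101 popcount=4 -> skip
r=46=101110 popcount=4 -> skip
r=47=101111 popcount=5 -> skip
r=48=110000 popcount=2 -> skip
r=49=110001 popcount=3 -> skip
r=50=110010 popcount=3 -> skip
r=51=110011 popcount=4 -> skip
Kept rows: 4 8 16 32

Answer: 4 8 16 32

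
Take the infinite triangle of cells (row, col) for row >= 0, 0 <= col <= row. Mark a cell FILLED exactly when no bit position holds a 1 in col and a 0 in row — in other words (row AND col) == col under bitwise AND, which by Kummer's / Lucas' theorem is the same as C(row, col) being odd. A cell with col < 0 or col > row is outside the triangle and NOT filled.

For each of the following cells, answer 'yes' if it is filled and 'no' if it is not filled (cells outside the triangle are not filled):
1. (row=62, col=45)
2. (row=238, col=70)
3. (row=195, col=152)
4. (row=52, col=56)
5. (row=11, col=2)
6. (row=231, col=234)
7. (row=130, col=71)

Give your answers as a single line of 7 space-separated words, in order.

Answer: no yes no no yes no no

Derivation:
(62,45): row=0b111110, col=0b101101, row AND col = 0b101100 = 44; 44 != 45 -> empty
(238,70): row=0b11101110, col=0b1000110, row AND col = 0b1000110 = 70; 70 == 70 -> filled
(195,152): row=0b11000011, col=0b10011000, row AND col = 0b10000000 = 128; 128 != 152 -> empty
(52,56): col outside [0, 52] -> not filled
(11,2): row=0b1011, col=0b10, row AND col = 0b10 = 2; 2 == 2 -> filled
(231,234): col outside [0, 231] -> not filled
(130,71): row=0b10000010, col=0b1000111, row AND col = 0b10 = 2; 2 != 71 -> empty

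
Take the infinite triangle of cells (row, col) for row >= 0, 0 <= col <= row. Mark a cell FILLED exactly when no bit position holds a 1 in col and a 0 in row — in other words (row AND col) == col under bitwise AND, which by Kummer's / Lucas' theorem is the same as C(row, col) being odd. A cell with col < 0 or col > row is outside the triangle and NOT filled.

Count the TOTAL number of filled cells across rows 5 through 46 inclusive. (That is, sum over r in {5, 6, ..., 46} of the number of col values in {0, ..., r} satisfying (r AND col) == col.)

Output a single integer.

Answer: 362

Derivation:
r5=101 pc2: +4 =4
r6=110 pc2: +4 =8
r7=111 pc3: +8 =16
r8=1000 pc1: +2 =18
r9=1001 pc2: +4 =22
r10=1010 pc2: +4 =26
r11=1011 pc3: +8 =34
r12=1100 pc2: +4 =38
r13=1101 pc3: +8 =46
r14=1110 pc3: +8 =54
r15=1111 pc4: +16 =70
r16=10000 pc1: +2 =72
r17=10001 pc2: +4 =76
r18=10010 pc2: +4 =80
r19=10011 pc3: +8 =88
r20=10100 pc2: +4 =92
r21=10101 pc3: +8 =100
r22=10110 pc3: +8 =108
r23=10111 pc4: +16 =124
r24=11000 pc2: +4 =128
r25=11001 pc3: +8 =136
r26=11010 pc3: +8 =144
r27=11011 pc4: +16 =160
r28=11100 pc3: +8 =168
r29=11101 pc4: +16 =184
r30=11110 pc4: +16 =200
r31=11111 pc5: +32 =232
r32=100000 pc1: +2 =234
r33=100001 pc2: +4 =238
r34=100010 pc2: +4 =242
r35=100011 pc3: +8 =250
r36=100100 pc2: +4 =254
r37=100101 pc3: +8 =262
r38=100110 pc3: +8 =270
r39=100111 pc4: +16 =286
r40=101000 pc2: +4 =290
r41=101001 pc3: +8 =298
r42=101010 pc3: +8 =306
r43=101011 pc4: +16 =322
r44=101100 pc3: +8 =330
r45=101101 pc4: +16 =346
r46=101110 pc4: +16 =362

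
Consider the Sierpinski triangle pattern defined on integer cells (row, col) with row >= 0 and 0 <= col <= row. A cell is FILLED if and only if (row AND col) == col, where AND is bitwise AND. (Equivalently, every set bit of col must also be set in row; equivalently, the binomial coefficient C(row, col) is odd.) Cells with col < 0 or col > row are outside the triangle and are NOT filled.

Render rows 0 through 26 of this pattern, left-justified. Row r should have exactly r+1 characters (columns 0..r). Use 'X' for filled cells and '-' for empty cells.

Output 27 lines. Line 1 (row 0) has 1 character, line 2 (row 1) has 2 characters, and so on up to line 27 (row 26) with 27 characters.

r0=0: X
r1=1: XX
r2=10: X-X
r3=11: XXXX
r4=100: X---X
r5=101: XX--XX
r6=110: X-X-X-X
r7=111: XXXXXXXX
r8=1000: X-------X
r9=1001: XX------XX
r10=1010: X-X-----X-X
r11=1011: XXXX----XXXX
r12=1100: X---X---X---X
r13=1101: XX--XX--XX--XX
r14=1110: X-X-X-X-X-X-X-X
r15=1111: XXXXXXXXXXXXXXXX
r16=10000: X---------------X
r17=10001: XX--------------XX
r18=10010: X-X-------------X-X
r19=10011: XXXX------------XXXX
r20=10100: X---X-----------X---X
r21=10101: XX--XX----------XX--XX
r22=10110: X-X-X-X---------X-X-X-X
r23=10111: XXXXXXXX--------XXXXXXXX
r24=11000: X-------X-------X-------X
r25=11001: XX------XX------XX------XX
r26=11010: X-X-----X-X-----X-X-----X-X

Answer: X
XX
X-X
XXXX
X---X
XX--XX
X-X-X-X
XXXXXXXX
X-------X
XX------XX
X-X-----X-X
XXXX----XXXX
X---X---X---X
XX--XX--XX--XX
X-X-X-X-X-X-X-X
XXXXXXXXXXXXXXXX
X---------------X
XX--------------XX
X-X-------------X-X
XXXX------------XXXX
X---X-----------X---X
XX--XX----------XX--XX
X-X-X-X---------X-X-X-X
XXXXXXXX--------XXXXXXXX
X-------X-------X-------X
XX------XX------XX------XX
X-X-----X-X-----X-X-----X-X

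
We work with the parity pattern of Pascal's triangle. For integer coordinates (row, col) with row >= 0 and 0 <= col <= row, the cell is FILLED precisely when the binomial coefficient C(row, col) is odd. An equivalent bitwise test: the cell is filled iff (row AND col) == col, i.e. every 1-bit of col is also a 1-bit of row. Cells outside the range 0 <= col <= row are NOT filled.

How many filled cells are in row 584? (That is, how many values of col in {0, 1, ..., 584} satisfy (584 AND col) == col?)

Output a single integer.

584 in binary = 1001001000
popcount(584) = number of 1-bits in 1001001000 = 3
A col c satisfies (584 AND c) == c iff every set bit of c is also set in 584; each of the 3 set bits of 584 can independently be on or off in c.
count = 2^3 = 8

Answer: 8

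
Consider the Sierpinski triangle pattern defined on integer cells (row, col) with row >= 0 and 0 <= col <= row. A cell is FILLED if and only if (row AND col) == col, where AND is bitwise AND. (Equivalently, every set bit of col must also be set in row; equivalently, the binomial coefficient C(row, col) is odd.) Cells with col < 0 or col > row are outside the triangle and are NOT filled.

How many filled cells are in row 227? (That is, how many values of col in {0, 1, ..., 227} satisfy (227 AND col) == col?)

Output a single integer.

227 in binary = 11100011
popcount(227) = number of 1-bits in 11100011 = 5
A col c satisfies (227 AND c) == c iff every set bit of c is also set in 227; each of the 5 set bits of 227 can independently be on or off in c.
count = 2^5 = 32

Answer: 32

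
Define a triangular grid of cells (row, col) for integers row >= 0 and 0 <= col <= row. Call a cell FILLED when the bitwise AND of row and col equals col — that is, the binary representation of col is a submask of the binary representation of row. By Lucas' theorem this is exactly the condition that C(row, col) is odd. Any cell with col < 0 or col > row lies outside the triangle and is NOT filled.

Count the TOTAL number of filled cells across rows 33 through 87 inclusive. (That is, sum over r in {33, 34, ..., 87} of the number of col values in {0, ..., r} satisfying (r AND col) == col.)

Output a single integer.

Answer: 754

Derivation:
r33=100001 pc2: +4 =4
r34=100010 pc2: +4 =8
r35=100011 pc3: +8 =16
r36=100100 pc2: +4 =20
r37=100101 pc3: +8 =28
r38=100110 pc3: +8 =36
r39=100111 pc4: +16 =52
r40=101000 pc2: +4 =56
r41=101001 pc3: +8 =64
r42=101010 pc3: +8 =72
r43=101011 pc4: +16 =88
r44=101100 pc3: +8 =96
r45=101101 pc4: +16 =112
r46=101110 pc4: +16 =128
r47=101111 pc5: +32 =160
r48=110000 pc2: +4 =164
r49=110001 pc3: +8 =172
r50=110010 pc3: +8 =180
r51=110011 pc4: +16 =196
r52=110100 pc3: +8 =204
r53=110101 pc4: +16 =220
r54=110110 pc4: +16 =236
r55=110111 pc5: +32 =268
r56=111000 pc3: +8 =276
r57=111001 pc4: +16 =292
r58=111010 pc4: +16 =308
r59=111011 pc5: +32 =340
r60=111100 pc4: +16 =356
r61=111101 pc5: +32 =388
r62=111110 pc5: +32 =420
r63=111111 pc6: +64 =484
r64=1000000 pc1: +2 =486
r65=1000001 pc2: +4 =490
r66=1000010 pc2: +4 =494
r67=1000011 pc3: +8 =502
r68=1000100 pc2: +4 =506
r69=1000101 pc3: +8 =514
r70=1000110 pc3: +8 =522
r71=1000111 pc4: +16 =538
r72=1001000 pc2: +4 =542
r73=1001001 pc3: +8 =550
r74=1001010 pc3: +8 =558
r75=1001011 pc4: +16 =574
r76=1001100 pc3: +8 =582
r77=1001101 pc4: +16 =598
r78=1001110 pc4: +16 =614
r79=1001111 pc5: +32 =646
r80=1010000 pc2: +4 =650
r81=1010001 pc3: +8 =658
r82=1010010 pc3: +8 =666
r83=1010011 pc4: +16 =682
r84=1010100 pc3: +8 =690
r85=1010101 pc4: +16 =706
r86=1010110 pc4: +16 =722
r87=1010111 pc5: +32 =754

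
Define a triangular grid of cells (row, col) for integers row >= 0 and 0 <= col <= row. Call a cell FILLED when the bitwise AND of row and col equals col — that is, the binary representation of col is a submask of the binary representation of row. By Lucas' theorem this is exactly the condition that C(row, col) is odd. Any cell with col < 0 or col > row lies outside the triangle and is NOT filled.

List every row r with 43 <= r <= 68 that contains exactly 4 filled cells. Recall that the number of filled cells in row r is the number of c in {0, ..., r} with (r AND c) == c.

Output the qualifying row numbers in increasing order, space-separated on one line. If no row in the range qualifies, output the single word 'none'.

Answer: 48 65 66 68

Derivation:
Row r has 2^popcount(r) filled cells, so we need popcount(r) = log2(4) = 2.
Scan r = 43..68 and keep those with exactly 2 one-bits:
r=43=101011 popcount=4 -> skip
r=44=101100 popcount=3 -> skip
r=45=101101 popcount=4 -> skip
r=46=101110 popcount=4 -> skip
r=47=101111 popcount=5 -> skip
r=48=110000 popcount=2 -> KEEP
r=49=110001 popcount=3 -> skip
r=50=110010 popcount=3 -> skip
r=51=110011 popcount=4 -> skip
r=52=110100 popcount=3 -> skip
r=53=110101 popcount=4 -> skip
r=54=110110 popcount=4 -> skip
r=55=110111 popcount=5 -> skip
r=56=111000 popcount=3 -> skip
r=57=111001 popcount=4 -> skip
r=58=111010 popcount=4 -> skip
r=59=111011 popcount=5 -> skip
r=60=111100 popcount=4 -> skip
r=61=111101 popcount=5 -> skip
r=62=111110 popcount=5 -> skip
r=63=111111 popcount=6 -> skip
r=64=1000000 popcount=1 -> skip
r=65=1000001 popcount=2 -> KEEP
r=66=1000010 popcount=2 -> KEEP
r=67=1000011 popcount=3 -> skip
r=68=1000100 popcount=2 -> KEEP
Kept rows: 48 65 66 68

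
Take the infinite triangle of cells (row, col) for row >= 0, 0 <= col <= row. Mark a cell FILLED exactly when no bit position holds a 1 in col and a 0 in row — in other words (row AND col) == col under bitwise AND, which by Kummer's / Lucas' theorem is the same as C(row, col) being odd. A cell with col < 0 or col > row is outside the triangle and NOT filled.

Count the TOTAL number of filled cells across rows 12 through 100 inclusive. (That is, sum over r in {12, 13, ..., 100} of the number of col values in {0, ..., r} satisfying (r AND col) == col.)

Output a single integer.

Answer: 1214

Derivation:
r12=1100 pc2: +4 =4
r13=1101 pc3: +8 =12
r14=1110 pc3: +8 =20
r15=1111 pc4: +16 =36
r16=10000 pc1: +2 =38
r17=10001 pc2: +4 =42
r18=10010 pc2: +4 =46
r19=10011 pc3: +8 =54
r20=10100 pc2: +4 =58
r21=10101 pc3: +8 =66
r22=10110 pc3: +8 =74
r23=10111 pc4: +16 =90
r24=11000 pc2: +4 =94
r25=11001 pc3: +8 =102
r26=11010 pc3: +8 =110
r27=11011 pc4: +16 =126
r28=11100 pc3: +8 =134
r29=11101 pc4: +16 =150
r30=11110 pc4: +16 =166
r31=11111 pc5: +32 =198
r32=100000 pc1: +2 =200
r33=100001 pc2: +4 =204
r34=100010 pc2: +4 =208
r35=100011 pc3: +8 =216
r36=100100 pc2: +4 =220
r37=100101 pc3: +8 =228
r38=100110 pc3: +8 =236
r39=100111 pc4: +16 =252
r40=101000 pc2: +4 =256
r41=101001 pc3: +8 =264
r42=101010 pc3: +8 =272
r43=101011 pc4: +16 =288
r44=101100 pc3: +8 =296
r45=101101 pc4: +16 =312
r46=101110 pc4: +16 =328
r47=101111 pc5: +32 =360
r48=110000 pc2: +4 =364
r49=110001 pc3: +8 =372
r50=110010 pc3: +8 =380
r51=110011 pc4: +16 =396
r52=110100 pc3: +8 =404
r53=110101 pc4: +16 =420
r54=110110 pc4: +16 =436
r55=110111 pc5: +32 =468
r56=111000 pc3: +8 =476
r57=111001 pc4: +16 =492
r58=111010 pc4: +16 =508
r59=111011 pc5: +32 =540
r60=111100 pc4: +16 =556
r61=111101 pc5: +32 =588
r62=111110 pc5: +32 =620
r63=111111 pc6: +64 =684
r64=1000000 pc1: +2 =686
r65=1000001 pc2: +4 =690
r66=1000010 pc2: +4 =694
r67=1000011 pc3: +8 =702
r68=1000100 pc2: +4 =706
r69=1000101 pc3: +8 =714
r70=1000110 pc3: +8 =722
r71=1000111 pc4: +16 =738
r72=1001000 pc2: +4 =742
r73=1001001 pc3: +8 =750
r74=1001010 pc3: +8 =758
r75=1001011 pc4: +16 =774
r76=1001100 pc3: +8 =782
r77=1001101 pc4: +16 =798
r78=1001110 pc4: +16 =814
r79=1001111 pc5: +32 =846
r80=1010000 pc2: +4 =850
r81=1010001 pc3: +8 =858
r82=1010010 pc3: +8 =866
r83=1010011 pc4: +16 =882
r84=1010100 pc3: +8 =890
r85=1010101 pc4: +16 =906
r86=1010110 pc4: +16 =922
r87=1010111 pc5: +32 =954
r88=1011000 pc3: +8 =962
r89=1011001 pc4: +16 =978
r90=1011010 pc4: +16 =994
r91=1011011 pc5: +32 =1026
r92=1011100 pc4: +16 =1042
r93=1011101 pc5: +32 =1074
r94=1011110 pc5: +32 =1106
r95=1011111 pc6: +64 =1170
r96=1100000 pc2: +4 =1174
r97=1100001 pc3: +8 =1182
r98=1100010 pc3: +8 =1190
r99=1100011 pc4: +16 =1206
r100=1100100 pc3: +8 =1214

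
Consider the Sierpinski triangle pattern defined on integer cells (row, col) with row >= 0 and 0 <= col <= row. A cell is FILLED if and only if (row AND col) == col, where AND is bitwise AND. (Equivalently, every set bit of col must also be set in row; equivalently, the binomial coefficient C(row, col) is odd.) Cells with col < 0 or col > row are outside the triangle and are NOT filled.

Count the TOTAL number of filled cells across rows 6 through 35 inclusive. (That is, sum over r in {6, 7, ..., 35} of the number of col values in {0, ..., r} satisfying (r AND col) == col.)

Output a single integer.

r6=110 pc2: +4 =4
r7=111 pc3: +8 =12
r8=1000 pc1: +2 =14
r9=1001 pc2: +4 =18
r10=1010 pc2: +4 =22
r11=1011 pc3: +8 =30
r12=1100 pc2: +4 =34
r13=1101 pc3: +8 =42
r14=1110 pc3: +8 =50
r15=1111 pc4: +16 =66
r16=10000 pc1: +2 =68
r17=10001 pc2: +4 =72
r18=10010 pc2: +4 =76
r19=10011 pc3: +8 =84
r20=10100 pc2: +4 =88
r21=10101 pc3: +8 =96
r22=10110 pc3: +8 =104
r23=10111 pc4: +16 =120
r24=11000 pc2: +4 =124
r25=11001 pc3: +8 =132
r26=11010 pc3: +8 =140
r27=11011 pc4: +16 =156
r28=11100 pc3: +8 =164
r29=11101 pc4: +16 =180
r30=11110 pc4: +16 =196
r31=11111 pc5: +32 =228
r32=100000 pc1: +2 =230
r33=100001 pc2: +4 =234
r34=100010 pc2: +4 =238
r35=100011 pc3: +8 =246

Answer: 246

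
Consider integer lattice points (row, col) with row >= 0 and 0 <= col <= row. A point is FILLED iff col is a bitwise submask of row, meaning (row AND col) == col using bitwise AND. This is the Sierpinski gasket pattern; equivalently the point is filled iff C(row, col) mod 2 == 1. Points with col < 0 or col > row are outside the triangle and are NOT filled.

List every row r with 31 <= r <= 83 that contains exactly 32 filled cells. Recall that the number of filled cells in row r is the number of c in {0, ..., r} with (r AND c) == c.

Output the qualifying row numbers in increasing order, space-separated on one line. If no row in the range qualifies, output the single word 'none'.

Row r has 2^popcount(r) filled cells, so we need popcount(r) = log2(32) = 5.
Scan r = 31..83 and keep those with exactly 5 one-bits:
r=31=11111 popcount=5 -> KEEP
r=32=100000 popcount=1 -> skip
r=33=100001 popcount=2 -> skip
r=34=100010 popcount=2 -> skip
r=35=100011 popcount=3 -> skip
r=36=100100 popcount=2 -> skip
r=37=100101 popcount=3 -> skip
r=38=100110 popcount=3 -> skip
r=39=100111 popcount=4 -> skip
r=40=101000 popcount=2 -> skip
r=41=101001 popcount=3 -> skip
r=42=101010 popcount=3 -> skip
r=43=101011 popcount=4 -> skip
r=44=101100 popcount=3 -> skip
r=45=101101 popcount=4 -> skip
r=46=101110 popcount=4 -> skip
r=47=101111 popcount=5 -> KEEP
r=48=110000 popcount=2 -> skip
r=49=110001 popcount=3 -> skip
r=50=110010 popcount=3 -> skip
r=51=110011 popcount=4 -> skip
r=52=110100 popcount=3 -> skip
r=53=110101 popcount=4 -> skip
r=54=110110 popcount=4 -> skip
r=55=110111 popcount=5 -> KEEP
r=56=111000 popcount=3 -> skip
r=57=111001 popcount=4 -> skip
r=58=111010 popcount=4 -> skip
r=59=111011 popcount=5 -> KEEP
r=60=111100 popcount=4 -> skip
r=61=111101 popcount=5 -> KEEP
r=62=111110 popcount=5 -> KEEP
r=63=111111 popcount=6 -> skip
r=64=1000000 popcount=1 -> skip
r=65=1000001 popcount=2 -> skip
r=66=1000010 popcount=2 -> skip
r=67=1000011 popcount=3 -> skip
r=68=1000100 popcount=2 -> skip
r=69=1000101 popcount=3 -> skip
r=70=1000110 popcount=3 -> skip
r=71=1000111 popcount=4 -> skip
r=72=1001000 popcount=2 -> skip
r=73=1001001 popcount=3 -> skip
r=74=1001010 popcount=3 -> skip
r=75=1001011 popcount=4 -> skip
r=76=1001100 popcount=3 -> skip
r=77=1001101 popcount=4 -> skip
r=78=1001110 popcount=4 -> skip
r=79=1001111 popcount=5 -> KEEP
r=80=1010000 popcount=2 -> skip
r=81=1010001 popcount=3 -> skip
r=82=1010010 popcount=3 -> skip
r=83=1010011 popcount=4 -> skip
Kept rows: 31 47 55 59 61 62 79

Answer: 31 47 55 59 61 62 79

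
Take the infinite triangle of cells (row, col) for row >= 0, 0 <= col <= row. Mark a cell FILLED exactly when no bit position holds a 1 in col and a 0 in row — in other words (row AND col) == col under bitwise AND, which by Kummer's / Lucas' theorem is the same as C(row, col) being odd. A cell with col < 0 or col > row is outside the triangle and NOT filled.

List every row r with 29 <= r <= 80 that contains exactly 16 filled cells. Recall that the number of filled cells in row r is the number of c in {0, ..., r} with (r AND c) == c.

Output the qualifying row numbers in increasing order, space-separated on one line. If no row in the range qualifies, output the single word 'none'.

Row r has 2^popcount(r) filled cells, so we need popcount(r) = log2(16) = 4.
Scan r = 29..80 and keep those with exactly 4 one-bits:
r=29=11101 popcount=4 -> KEEP
r=30=11110 popcount=4 -> KEEP
r=31=11111 popcount=5 -> skip
r=32=100000 popcount=1 -> skip
r=33=100001 popcount=2 -> skip
r=34=100010 popcount=2 -> skip
r=35=100011 popcount=3 -> skip
r=36=100100 popcount=2 -> skip
r=37=100101 popcount=3 -> skip
r=38=100110 popcount=3 -> skip
r=39=100111 popcount=4 -> KEEP
r=40=101000 popcount=2 -> skip
r=41=101001 popcount=3 -> skip
r=42=101010 popcount=3 -> skip
r=43=101011 popcount=4 -> KEEP
r=44=101100 popcount=3 -> skip
r=45=101101 popcount=4 -> KEEP
r=46=101110 popcount=4 -> KEEP
r=47=101111 popcount=5 -> skip
r=48=110000 popcount=2 -> skip
r=49=110001 popcount=3 -> skip
r=50=110010 popcount=3 -> skip
r=51=110011 popcount=4 -> KEEP
r=52=110100 popcount=3 -> skip
r=53=110101 popcount=4 -> KEEP
r=54=110110 popcount=4 -> KEEP
r=55=110111 popcount=5 -> skip
r=56=111000 popcount=3 -> skip
r=57=111001 popcount=4 -> KEEP
r=58=111010 popcount=4 -> KEEP
r=59=111011 popcount=5 -> skip
r=60=111100 popcount=4 -> KEEP
r=61=111101 popcount=5 -> skip
r=62=111110 popcount=5 -> skip
r=63=111111 popcount=6 -> skip
r=64=1000000 popcount=1 -> skip
r=65=1000001 popcount=2 -> skip
r=66=1000010 popcount=2 -> skip
r=67=1000011 popcount=3 -> skip
r=68=1000100 popcount=2 -> skip
r=69=1000101 popcount=3 -> skip
r=70=1000110 popcount=3 -> skip
r=71=1000111 popcount=4 -> KEEP
r=72=1001000 popcount=2 -> skip
r=73=1001001 popcount=3 -> skip
r=74=1001010 popcount=3 -> skip
r=75=1001011 popcount=4 -> KEEP
r=76=1001100 popcount=3 -> skip
r=77=1001101 popcount=4 -> KEEP
r=78=1001110 popcount=4 -> KEEP
r=79=1001111 popcount=5 -> skip
r=80=1010000 popcount=2 -> skip
Kept rows: 29 30 39 43 45 46 51 53 54 57 58 60 71 75 77 78

Answer: 29 30 39 43 45 46 51 53 54 57 58 60 71 75 77 78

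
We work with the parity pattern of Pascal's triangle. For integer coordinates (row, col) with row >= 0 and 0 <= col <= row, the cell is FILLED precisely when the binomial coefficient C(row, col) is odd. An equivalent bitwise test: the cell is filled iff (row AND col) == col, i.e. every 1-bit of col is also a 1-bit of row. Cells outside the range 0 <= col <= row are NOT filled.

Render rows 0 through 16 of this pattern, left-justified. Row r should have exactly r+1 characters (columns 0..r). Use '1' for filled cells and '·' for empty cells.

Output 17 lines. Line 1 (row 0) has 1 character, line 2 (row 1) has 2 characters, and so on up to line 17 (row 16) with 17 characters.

Answer: 1
11
1·1
1111
1···1
11··11
1·1·1·1
11111111
1·······1
11······11
1·1·····1·1
1111····1111
1···1···1···1
11··11··11··11
1·1·1·1·1·1·1·1
1111111111111111
1···············1

Derivation:
r0=0: 1
r1=1: 11
r2=10: 1·1
r3=11: 1111
r4=100: 1···1
r5=101: 11··11
r6=110: 1·1·1·1
r7=111: 11111111
r8=1000: 1·······1
r9=1001: 11······11
r10=1010: 1·1·····1·1
r11=1011: 1111····1111
r12=1100: 1···1···1···1
r13=1101: 11··11··11··11
r14=1110: 1·1·1·1·1·1·1·1
r15=1111: 1111111111111111
r16=10000: 1···············1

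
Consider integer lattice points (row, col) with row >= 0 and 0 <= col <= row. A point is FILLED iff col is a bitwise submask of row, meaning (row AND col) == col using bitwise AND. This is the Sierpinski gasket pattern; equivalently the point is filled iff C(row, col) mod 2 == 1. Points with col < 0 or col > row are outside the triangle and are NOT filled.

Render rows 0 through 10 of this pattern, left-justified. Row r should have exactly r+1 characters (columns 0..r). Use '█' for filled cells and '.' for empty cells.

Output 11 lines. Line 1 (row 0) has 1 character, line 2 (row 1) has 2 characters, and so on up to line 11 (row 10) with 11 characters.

r0=0: █
r1=1: ██
r2=10: █.█
r3=11: ████
r4=100: █...█
r5=101: ██..██
r6=110: █.█.█.█
r7=111: ████████
r8=1000: █.......█
r9=1001: ██......██
r10=1010: █.█.....█.█

Answer: █
██
█.█
████
█...█
██..██
█.█.█.█
████████
█.......█
██......██
█.█.....█.█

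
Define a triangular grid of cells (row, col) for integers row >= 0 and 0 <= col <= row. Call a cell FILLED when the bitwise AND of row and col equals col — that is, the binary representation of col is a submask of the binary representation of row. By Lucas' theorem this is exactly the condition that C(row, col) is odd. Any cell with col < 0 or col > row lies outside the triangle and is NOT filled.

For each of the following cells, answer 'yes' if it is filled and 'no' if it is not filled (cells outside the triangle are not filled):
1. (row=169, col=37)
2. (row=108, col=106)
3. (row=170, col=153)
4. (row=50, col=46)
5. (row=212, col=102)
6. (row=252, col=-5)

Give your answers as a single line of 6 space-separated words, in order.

(169,37): row=0b10101001, col=0b100101, row AND col = 0b100001 = 33; 33 != 37 -> empty
(108,106): row=0b1101100, col=0b1101010, row AND col = 0b1101000 = 104; 104 != 106 -> empty
(170,153): row=0b10101010, col=0b10011001, row AND col = 0b10001000 = 136; 136 != 153 -> empty
(50,46): row=0b110010, col=0b101110, row AND col = 0b100010 = 34; 34 != 46 -> empty
(212,102): row=0b11010100, col=0b1100110, row AND col = 0b1000100 = 68; 68 != 102 -> empty
(252,-5): col outside [0, 252] -> not filled

Answer: no no no no no no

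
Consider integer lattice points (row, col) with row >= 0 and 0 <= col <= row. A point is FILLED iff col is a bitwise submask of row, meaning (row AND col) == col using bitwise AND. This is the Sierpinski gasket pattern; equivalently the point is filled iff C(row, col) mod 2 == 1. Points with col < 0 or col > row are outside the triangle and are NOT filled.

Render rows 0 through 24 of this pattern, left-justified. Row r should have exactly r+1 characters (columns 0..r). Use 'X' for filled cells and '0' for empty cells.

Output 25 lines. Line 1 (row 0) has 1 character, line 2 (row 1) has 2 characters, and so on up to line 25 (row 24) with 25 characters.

r0=0: X
r1=1: XX
r2=10: X0X
r3=11: XXXX
r4=100: X000X
r5=101: XX00XX
r6=110: X0X0X0X
r7=111: XXXXXXXX
r8=1000: X0000000X
r9=1001: XX000000XX
r10=1010: X0X00000X0X
r11=1011: XXXX0000XXXX
r12=1100: X000X000X000X
r13=1101: XX00XX00XX00XX
r14=1110: X0X0X0X0X0X0X0X
r15=1111: XXXXXXXXXXXXXXXX
r16=10000: X000000000000000X
r17=10001: XX00000000000000XX
r18=10010: X0X0000000000000X0X
r19=10011: XXXX000000000000XXXX
r20=10100: X000X00000000000X000X
r21=10101: XX00XX0000000000XX00XX
r22=10110: X0X0X0X000000000X0X0X0X
r23=10111: XXXXXXXX00000000XXXXXXXX
r24=11000: X0000000X0000000X0000000X

Answer: X
XX
X0X
XXXX
X000X
XX00XX
X0X0X0X
XXXXXXXX
X0000000X
XX000000XX
X0X00000X0X
XXXX0000XXXX
X000X000X000X
XX00XX00XX00XX
X0X0X0X0X0X0X0X
XXXXXXXXXXXXXXXX
X000000000000000X
XX00000000000000XX
X0X0000000000000X0X
XXXX000000000000XXXX
X000X00000000000X000X
XX00XX0000000000XX00XX
X0X0X0X000000000X0X0X0X
XXXXXXXX00000000XXXXXXXX
X0000000X0000000X0000000X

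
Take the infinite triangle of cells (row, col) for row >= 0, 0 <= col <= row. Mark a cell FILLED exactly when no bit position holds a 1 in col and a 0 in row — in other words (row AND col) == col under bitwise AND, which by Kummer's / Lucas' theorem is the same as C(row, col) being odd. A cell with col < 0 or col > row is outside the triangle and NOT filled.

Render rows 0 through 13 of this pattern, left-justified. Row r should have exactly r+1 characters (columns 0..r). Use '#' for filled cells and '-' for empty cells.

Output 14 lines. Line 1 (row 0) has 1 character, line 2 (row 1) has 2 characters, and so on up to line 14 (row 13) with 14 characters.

Answer: #
##
#-#
####
#---#
##--##
#-#-#-#
########
#-------#
##------##
#-#-----#-#
####----####
#---#---#---#
##--##--##--##

Derivation:
r0=0: #
r1=1: ##
r2=10: #-#
r3=11: ####
r4=100: #---#
r5=101: ##--##
r6=110: #-#-#-#
r7=111: ########
r8=1000: #-------#
r9=1001: ##------##
r10=1010: #-#-----#-#
r11=1011: ####----####
r12=1100: #---#---#---#
r13=1101: ##--##--##--##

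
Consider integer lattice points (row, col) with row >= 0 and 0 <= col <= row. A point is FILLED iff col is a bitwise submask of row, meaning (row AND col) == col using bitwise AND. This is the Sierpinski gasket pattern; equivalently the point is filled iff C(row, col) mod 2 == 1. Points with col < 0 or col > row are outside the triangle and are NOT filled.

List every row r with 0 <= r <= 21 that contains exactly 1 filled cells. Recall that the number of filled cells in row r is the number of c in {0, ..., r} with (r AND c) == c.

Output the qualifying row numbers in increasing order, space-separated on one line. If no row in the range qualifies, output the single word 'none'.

Answer: 0

Derivation:
Row r has 2^popcount(r) filled cells, so we need popcount(r) = log2(1) = 0.
Scan r = 0..21 and keep those with exactly 0 one-bits:
r=0=0 popcount=0 -> KEEP
r=1=1 popcount=1 -> skip
r=2=10 popcount=1 -> skip
r=3=11 popcount=2 -> skip
r=4=100 popcount=1 -> skip
r=5=101 popcount=2 -> skip
r=6=110 popcount=2 -> skip
r=7=111 popcount=3 -> skip
r=8=1000 popcount=1 -> skip
r=9=1001 popcount=2 -> skip
r=10=1010 popcount=2 -> skip
r=11=1011 popcount=3 -> skip
r=12=1100 popcount=2 -> skip
r=13=1101 popcount=3 -> skip
r=14=1110 popcount=3 -> skip
r=15=1111 popcount=4 -> skip
r=16=10000 popcount=1 -> skip
r=17=10001 popcount=2 -> skip
r=18=10010 popcount=2 -> skip
r=19=10011 popcount=3 -> skip
r=20=10100 popcount=2 -> skip
r=21=10101 popcount=3 -> skip
Kept rows: 0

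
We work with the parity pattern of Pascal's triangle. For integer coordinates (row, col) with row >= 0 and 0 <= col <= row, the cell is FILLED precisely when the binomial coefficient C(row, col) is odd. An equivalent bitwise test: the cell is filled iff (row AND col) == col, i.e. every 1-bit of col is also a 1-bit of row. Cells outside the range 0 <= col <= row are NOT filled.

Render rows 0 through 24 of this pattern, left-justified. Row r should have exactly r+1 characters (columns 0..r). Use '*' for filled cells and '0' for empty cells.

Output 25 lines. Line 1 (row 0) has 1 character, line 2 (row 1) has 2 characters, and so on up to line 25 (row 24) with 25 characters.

Answer: *
**
*0*
****
*000*
**00**
*0*0*0*
********
*0000000*
**000000**
*0*00000*0*
****0000****
*000*000*000*
**00**00**00**
*0*0*0*0*0*0*0*
****************
*000000000000000*
**00000000000000**
*0*0000000000000*0*
****000000000000****
*000*00000000000*000*
**00**0000000000**00**
*0*0*0*000000000*0*0*0*
********00000000********
*0000000*0000000*0000000*

Derivation:
r0=0: *
r1=1: **
r2=10: *0*
r3=11: ****
r4=100: *000*
r5=101: **00**
r6=110: *0*0*0*
r7=111: ********
r8=1000: *0000000*
r9=1001: **000000**
r10=1010: *0*00000*0*
r11=1011: ****0000****
r12=1100: *000*000*000*
r13=1101: **00**00**00**
r14=1110: *0*0*0*0*0*0*0*
r15=1111: ****************
r16=10000: *000000000000000*
r17=10001: **00000000000000**
r18=10010: *0*0000000000000*0*
r19=10011: ****000000000000****
r20=10100: *000*00000000000*000*
r21=10101: **00**0000000000**00**
r22=10110: *0*0*0*000000000*0*0*0*
r23=10111: ********00000000********
r24=11000: *0000000*0000000*0000000*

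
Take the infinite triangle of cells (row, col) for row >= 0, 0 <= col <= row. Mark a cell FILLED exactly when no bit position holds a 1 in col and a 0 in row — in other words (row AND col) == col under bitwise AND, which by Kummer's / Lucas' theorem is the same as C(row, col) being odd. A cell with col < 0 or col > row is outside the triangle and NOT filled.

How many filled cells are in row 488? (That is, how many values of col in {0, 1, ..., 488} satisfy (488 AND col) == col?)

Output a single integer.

Answer: 32

Derivation:
488 in binary = 111101000
popcount(488) = number of 1-bits in 111101000 = 5
A col c satisfies (488 AND c) == c iff every set bit of c is also set in 488; each of the 5 set bits of 488 can independently be on or off in c.
count = 2^5 = 32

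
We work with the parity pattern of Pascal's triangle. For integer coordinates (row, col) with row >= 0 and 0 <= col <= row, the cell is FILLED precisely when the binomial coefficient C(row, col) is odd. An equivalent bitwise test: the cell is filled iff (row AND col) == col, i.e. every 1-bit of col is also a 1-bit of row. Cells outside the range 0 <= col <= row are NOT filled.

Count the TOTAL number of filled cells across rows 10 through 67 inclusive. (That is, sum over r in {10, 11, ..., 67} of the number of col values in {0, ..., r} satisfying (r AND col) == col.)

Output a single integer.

Answer: 714

Derivation:
r10=1010 pc2: +4 =4
r11=1011 pc3: +8 =12
r12=1100 pc2: +4 =16
r13=1101 pc3: +8 =24
r14=1110 pc3: +8 =32
r15=1111 pc4: +16 =48
r16=10000 pc1: +2 =50
r17=10001 pc2: +4 =54
r18=10010 pc2: +4 =58
r19=10011 pc3: +8 =66
r20=10100 pc2: +4 =70
r21=10101 pc3: +8 =78
r22=10110 pc3: +8 =86
r23=10111 pc4: +16 =102
r24=11000 pc2: +4 =106
r25=11001 pc3: +8 =114
r26=11010 pc3: +8 =122
r27=11011 pc4: +16 =138
r28=11100 pc3: +8 =146
r29=11101 pc4: +16 =162
r30=11110 pc4: +16 =178
r31=11111 pc5: +32 =210
r32=100000 pc1: +2 =212
r33=100001 pc2: +4 =216
r34=100010 pc2: +4 =220
r35=100011 pc3: +8 =228
r36=100100 pc2: +4 =232
r37=100101 pc3: +8 =240
r38=100110 pc3: +8 =248
r39=100111 pc4: +16 =264
r40=101000 pc2: +4 =268
r41=101001 pc3: +8 =276
r42=101010 pc3: +8 =284
r43=101011 pc4: +16 =300
r44=101100 pc3: +8 =308
r45=101101 pc4: +16 =324
r46=101110 pc4: +16 =340
r47=101111 pc5: +32 =372
r48=110000 pc2: +4 =376
r49=110001 pc3: +8 =384
r50=110010 pc3: +8 =392
r51=110011 pc4: +16 =408
r52=110100 pc3: +8 =416
r53=110101 pc4: +16 =432
r54=110110 pc4: +16 =448
r55=110111 pc5: +32 =480
r56=111000 pc3: +8 =488
r57=111001 pc4: +16 =504
r58=111010 pc4: +16 =520
r59=111011 pc5: +32 =552
r60=111100 pc4: +16 =568
r61=111101 pc5: +32 =600
r62=111110 pc5: +32 =632
r63=111111 pc6: +64 =696
r64=1000000 pc1: +2 =698
r65=1000001 pc2: +4 =702
r66=1000010 pc2: +4 =706
r67=1000011 pc3: +8 =714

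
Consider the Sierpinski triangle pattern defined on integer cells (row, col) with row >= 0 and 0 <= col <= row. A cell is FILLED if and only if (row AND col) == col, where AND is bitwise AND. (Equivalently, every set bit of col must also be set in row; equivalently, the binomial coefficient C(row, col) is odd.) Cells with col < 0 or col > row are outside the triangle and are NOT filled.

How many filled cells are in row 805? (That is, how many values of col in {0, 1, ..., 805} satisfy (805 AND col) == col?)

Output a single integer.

Answer: 32

Derivation:
805 in binary = 1100100101
popcount(805) = number of 1-bits in 1100100101 = 5
A col c satisfies (805 AND c) == c iff every set bit of c is also set in 805; each of the 5 set bits of 805 can independently be on or off in c.
count = 2^5 = 32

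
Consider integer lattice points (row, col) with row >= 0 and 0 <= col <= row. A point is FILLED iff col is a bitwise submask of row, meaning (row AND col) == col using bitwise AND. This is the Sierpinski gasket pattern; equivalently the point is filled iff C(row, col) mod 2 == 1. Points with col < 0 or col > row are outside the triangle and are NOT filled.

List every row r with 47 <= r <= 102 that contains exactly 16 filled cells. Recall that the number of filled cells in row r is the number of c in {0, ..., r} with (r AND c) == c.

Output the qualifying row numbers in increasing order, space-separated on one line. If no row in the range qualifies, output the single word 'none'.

Answer: 51 53 54 57 58 60 71 75 77 78 83 85 86 89 90 92 99 101 102

Derivation:
Row r has 2^popcount(r) filled cells, so we need popcount(r) = log2(16) = 4.
Scan r = 47..102 and keep those with exactly 4 one-bits:
r=47=101111 popcount=5 -> skip
r=48=110000 popcount=2 -> skip
r=49=110001 popcount=3 -> skip
r=50=110010 popcount=3 -> skip
r=51=110011 popcount=4 -> KEEP
r=52=110100 popcount=3 -> skip
r=53=110101 popcount=4 -> KEEP
r=54=110110 popcount=4 -> KEEP
r=55=110111 popcount=5 -> skip
r=56=111000 popcount=3 -> skip
r=57=111001 popcount=4 -> KEEP
r=58=111010 popcount=4 -> KEEP
r=59=111011 popcount=5 -> skip
r=60=111100 popcount=4 -> KEEP
r=61=111101 popcount=5 -> skip
r=62=111110 popcount=5 -> skip
r=63=111111 popcount=6 -> skip
r=64=1000000 popcount=1 -> skip
r=65=1000001 popcount=2 -> skip
r=66=1000010 popcount=2 -> skip
r=67=1000011 popcount=3 -> skip
r=68=1000100 popcount=2 -> skip
r=69=1000101 popcount=3 -> skip
r=70=1000110 popcount=3 -> skip
r=71=1000111 popcount=4 -> KEEP
r=72=1001000 popcount=2 -> skip
r=73=1001001 popcount=3 -> skip
r=74=1001010 popcount=3 -> skip
r=75=1001011 popcount=4 -> KEEP
r=76=1001100 popcount=3 -> skip
r=77=1001101 popcount=4 -> KEEP
r=78=1001110 popcount=4 -> KEEP
r=79=1001111 popcount=5 -> skip
r=80=1010000 popcount=2 -> skip
r=81=1010001 popcount=3 -> skip
r=82=1010010 popcount=3 -> skip
r=83=1010011 popcount=4 -> KEEP
r=84=1010100 popcount=3 -> skip
r=85=1010101 popcount=4 -> KEEP
r=86=1010110 popcount=4 -> KEEP
r=87=1010111 popcount=5 -> skip
r=88=1011000 popcount=3 -> skip
r=89=1011001 popcount=4 -> KEEP
r=90=1011010 popcount=4 -> KEEP
r=91=1011011 popcount=5 -> skip
r=92=1011100 popcount=4 -> KEEP
r=93=1011101 popcount=5 -> skip
r=94=1011110 popcount=5 -> skip
r=95=1011111 popcount=6 -> skip
r=96=1100000 popcount=2 -> skip
r=97=1100001 popcount=3 -> skip
r=98=1100010 popcount=3 -> skip
r=99=1100011 popcount=4 -> KEEP
r=100=1100100 popcount=3 -> skip
r=101=1100101 popcount=4 -> KEEP
r=102=1100110 popcount=4 -> KEEP
Kept rows: 51 53 54 57 58 60 71 75 77 78 83 85 86 89 90 92 99 101 102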